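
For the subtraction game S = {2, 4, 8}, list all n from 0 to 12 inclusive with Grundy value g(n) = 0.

Grundy values for subtraction set {2, 4, 8}:
k:     0  1  2  3  4  5  6  7  8  9 10 11 12
g(k):  0  0  1  1  2  2  0  0  1  1  2  2  0
The P-positions (g = 0) in 0..12 are 0, 1, 6, 7, 12.

0, 1, 6, 7, 12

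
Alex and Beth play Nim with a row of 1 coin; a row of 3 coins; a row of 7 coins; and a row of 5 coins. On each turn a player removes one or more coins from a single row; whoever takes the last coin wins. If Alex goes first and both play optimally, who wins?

Beth wins

Nim-sum: 1 ^ 3 ^ 7 ^ 5 = 0.
The nim-sum is 0, so this is a P-position: the player to move is in a losing position under optimal play; Alex is about to move from it and so loses — Beth wins.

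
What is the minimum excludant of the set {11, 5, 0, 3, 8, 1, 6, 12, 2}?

The values 0, 1, 2, 3 are all present; 4 is the first non-negative integer missing from the set.

4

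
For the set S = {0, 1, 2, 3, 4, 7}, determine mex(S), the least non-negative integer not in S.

The values 0, 1, 2, 3, 4 are all present; 5 is the first non-negative integer missing from the set.

5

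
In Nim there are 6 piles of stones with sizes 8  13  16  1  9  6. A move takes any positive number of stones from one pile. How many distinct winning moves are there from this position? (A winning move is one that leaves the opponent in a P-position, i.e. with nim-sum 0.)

1

Nim-sum: 8 ⊕ 13 ⊕ 16 ⊕ 1 ⊕ 9 ⊕ 6 = 27.
The overall nim-sum is X = 27. A pile of size p has a winning move iff p XOR X < p (reduce it to p XOR X).
  8: 8 XOR 27 = 19 ≥ 8 — no move.
  13: 13 XOR 27 = 22 ≥ 13 — no move.
  16: 16 XOR 27 = 11 < 16 — winning move (to 11).
  1: 1 XOR 27 = 26 ≥ 1 — no move.
  9: 9 XOR 27 = 18 ≥ 9 — no move.
  6: 6 XOR 27 = 29 ≥ 6 — no move.
That gives 1 winning move.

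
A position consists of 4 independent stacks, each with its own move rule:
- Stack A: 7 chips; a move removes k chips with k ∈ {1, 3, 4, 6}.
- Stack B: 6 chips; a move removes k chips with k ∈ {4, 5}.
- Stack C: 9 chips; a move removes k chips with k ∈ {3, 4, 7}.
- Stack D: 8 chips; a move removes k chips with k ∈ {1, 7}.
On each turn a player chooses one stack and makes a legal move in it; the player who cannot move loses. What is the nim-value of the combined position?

2

Grundy values for stack A (subtraction set {1, 3, 4, 6}):
g(0) = mex{} = 0
g(1) = mex{0} = 1
g(2) = mex{1} = 0
g(3) = mex{0} = 1
g(4) = mex{0,1} = 2
g(5) = mex{0,1,2} = 3
g(6) = mex{0,1,3} = 2
g(7) = mex{1,2} = 0
So g(7) = 0.
Grundy values for stack B (subtraction set {4, 5}):
g(0) = mex{} = 0
g(1) = mex{} = 0
g(2) = mex{} = 0
g(3) = mex{} = 0
g(4) = mex{0} = 1
g(5) = mex{0} = 1
g(6) = mex{0} = 1
So g(6) = 1.
Grundy values for stack C (subtraction set {3, 4, 7}):
g(0) = mex{} = 0
g(1) = mex{} = 0
g(2) = mex{} = 0
g(3) = mex{0} = 1
g(4) = mex{0} = 1
g(5) = mex{0} = 1
g(6) = mex{0,1} = 2
g(7) = mex{0,1} = 2
g(8) = mex{0,1} = 2
g(9) = mex{0,1,2} = 3
So g(9) = 3.
Grundy values for stack D (subtraction set {1, 7}):
g(0) = mex{} = 0
g(1) = mex{0} = 1
g(2) = mex{1} = 0
g(3) = mex{0} = 1
g(4) = mex{1} = 0
g(5) = mex{0} = 1
g(6) = mex{1} = 0
g(7) = mex{0} = 1
g(8) = mex{1} = 0
So g(8) = 0.
By the Sprague-Grundy theorem, the Grundy value of a sum of independent games is the XOR of the component values.
Combined value = 0 ⊕ 1 ⊕ 3 ⊕ 0 = 2.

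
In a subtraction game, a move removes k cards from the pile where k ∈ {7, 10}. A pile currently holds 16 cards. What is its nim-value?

Grundy values for subtraction set {7, 10}:
k:     0  1  2  3  4  5  6  7  8  9 10 11 12 13 14 15 16
g(k):  0  0  0  0  0  0  0  1  1  1  1  1  1  1  2  2  2
So g(16) = 2.

2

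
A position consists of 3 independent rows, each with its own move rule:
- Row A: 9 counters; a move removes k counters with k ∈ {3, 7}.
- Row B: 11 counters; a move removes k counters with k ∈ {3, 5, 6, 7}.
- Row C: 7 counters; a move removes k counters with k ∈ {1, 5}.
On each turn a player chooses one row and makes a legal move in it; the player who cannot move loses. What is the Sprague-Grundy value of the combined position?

0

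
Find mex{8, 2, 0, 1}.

The values 0, 1, 2 are all present; 3 is the first non-negative integer missing from the set.

3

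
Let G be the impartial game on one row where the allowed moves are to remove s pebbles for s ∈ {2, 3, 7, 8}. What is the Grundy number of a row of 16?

0

Compute g(0), g(1), … for moves {2, 3, 7, 8}:
k:     0  1  2  3  4  5  6  7  8  9 10 11 12 13 14 15 16
g(k):  0  0  1  1  2  0  0  1  1  2  0  0  1  1  2  0  0
So g(16) = 0.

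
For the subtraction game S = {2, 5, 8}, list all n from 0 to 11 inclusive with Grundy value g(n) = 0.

Grundy values for subtraction set {2, 5, 8}:
g(0) = mex{} = 0
g(1) = mex{} = 0
g(2) = mex{0} = 1
g(3) = mex{0} = 1
g(4) = mex{1} = 0
g(5) = mex{0,1} = 2
g(6) = mex{0} = 1
g(7) = mex{1,2} = 0
g(8) = mex{0,1} = 2
g(9) = mex{0} = 1
g(10) = mex{1,2} = 0
g(11) = mex{1} = 0
The P-positions (g = 0) in 0..11 are 0, 1, 4, 7, 10, 11.

0, 1, 4, 7, 10, 11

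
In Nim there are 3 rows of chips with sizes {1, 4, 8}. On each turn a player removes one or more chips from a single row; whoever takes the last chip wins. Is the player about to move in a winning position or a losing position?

Compute the nim-sum pairwise:
1 ^ 4 = 5
5 ^ 8 = 13
The nim-sum is 13 ≠ 0, so this is an N-position: the player to move can win.

Winning position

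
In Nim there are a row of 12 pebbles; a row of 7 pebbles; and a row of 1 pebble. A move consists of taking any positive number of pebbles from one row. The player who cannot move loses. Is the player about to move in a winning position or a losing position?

Winning position

Write each in binary and XOR column by column:
  1100  (12)
  0111  (7)
  0001  (1)
  ----
  1010  (10)
The nim-sum is 10 ≠ 0, so this is an N-position: the player to move can win.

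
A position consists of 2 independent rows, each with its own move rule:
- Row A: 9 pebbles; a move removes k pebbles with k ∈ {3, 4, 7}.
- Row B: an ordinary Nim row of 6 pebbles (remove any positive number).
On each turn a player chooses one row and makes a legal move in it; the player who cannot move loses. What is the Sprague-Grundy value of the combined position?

5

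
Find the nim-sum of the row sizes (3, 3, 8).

Nim-sum: 3 XOR 3 XOR 8 = 8.

8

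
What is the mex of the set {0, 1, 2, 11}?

3

The values 0, 1, 2 are all present; 3 is the first non-negative integer missing from the set.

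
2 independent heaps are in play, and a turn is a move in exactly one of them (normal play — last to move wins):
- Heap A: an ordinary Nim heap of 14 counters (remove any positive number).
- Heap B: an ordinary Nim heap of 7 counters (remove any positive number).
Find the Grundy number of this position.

Heap A is a plain Nim heap of size 14, so its Grundy value is 14.
Heap B is a plain Nim heap of size 7, so its Grundy value is 7.
The value of a disjunctive sum is the nim-sum of the parts.
Combined value = 14 ⊕ 7 = 9.

9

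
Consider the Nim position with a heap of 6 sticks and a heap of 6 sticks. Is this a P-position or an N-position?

Nim-sum: 6 ^ 6 = 0.
The nim-sum is 0, so this is a P-position: the player to move is in a losing position under optimal play.

P-position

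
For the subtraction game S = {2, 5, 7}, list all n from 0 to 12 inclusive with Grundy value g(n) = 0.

Grundy values for subtraction set {2, 5, 7}:
k:     0  1  2  3  4  5  6  7  8  9 10 11 12
g(k):  0  0  1  1  0  2  1  3  2  2  0  3  1
The P-positions (g = 0) in 0..12 are 0, 1, 4, 10.

0, 1, 4, 10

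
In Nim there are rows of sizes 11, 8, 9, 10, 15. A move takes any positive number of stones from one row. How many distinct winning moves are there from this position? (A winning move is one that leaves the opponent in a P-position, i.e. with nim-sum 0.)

Nim-sum: 11 ⊕ 8 ⊕ 9 ⊕ 10 ⊕ 15 = 15.
The overall nim-sum is X = 15. A row of size p has a winning move iff p XOR X < p (reduce it to p XOR X).
  11: 11 XOR 15 = 4 < 11 — winning move (to 4).
  8: 8 XOR 15 = 7 < 8 — winning move (to 7).
  9: 9 XOR 15 = 6 < 9 — winning move (to 6).
  10: 10 XOR 15 = 5 < 10 — winning move (to 5).
  15: 15 XOR 15 = 0 < 15 — winning move (to 0).
That gives 5 winning moves.

5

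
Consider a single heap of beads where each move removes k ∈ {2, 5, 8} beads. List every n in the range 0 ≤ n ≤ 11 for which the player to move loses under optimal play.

Grundy values for subtraction set {2, 5, 8}:
k:     0  1  2  3  4  5  6  7  8  9 10 11
g(k):  0  0  1  1  0  2  1  0  2  1  0  0
The P-positions (g = 0) in 0..11 are 0, 1, 4, 7, 10, 11.

0, 1, 4, 7, 10, 11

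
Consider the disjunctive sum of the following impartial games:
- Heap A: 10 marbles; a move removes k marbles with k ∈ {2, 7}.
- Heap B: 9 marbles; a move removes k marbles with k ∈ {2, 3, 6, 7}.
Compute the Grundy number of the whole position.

Grundy values for heap A (subtraction set {2, 7}):
k:     0  1  2  3  4  5  6  7  8  9 10
g(k):  0  0  1  1  0  0  1  1  2  0  0
So g(10) = 0.
For heap B, compute g(0), g(1), … with moves {2, 3, 6, 7}:
k:     0  1  2  3  4  5  6  7  8  9
g(k):  0  0  1  1  2  0  3  1  2  0
So g(9) = 0.
By the Sprague-Grundy theorem, the Grundy value of a sum of independent games is the XOR of the component values.
Combined value = 0 ⊕ 0 = 0.

0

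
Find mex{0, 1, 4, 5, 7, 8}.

2

The values 0, 1 are all present; 2 is the first non-negative integer missing from the set.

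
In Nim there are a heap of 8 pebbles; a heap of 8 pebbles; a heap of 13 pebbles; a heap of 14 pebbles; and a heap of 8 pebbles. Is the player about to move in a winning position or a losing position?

Winning position

Compute the nim-sum pairwise:
8 ^ 8 = 0
0 ^ 13 = 13
13 ^ 14 = 3
3 ^ 8 = 11
The nim-sum is 11 ≠ 0, so this is an N-position: the player to move can win.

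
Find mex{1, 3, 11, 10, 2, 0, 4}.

5

The values 0, 1, 2, 3, 4 are all present; 5 is the first non-negative integer missing from the set.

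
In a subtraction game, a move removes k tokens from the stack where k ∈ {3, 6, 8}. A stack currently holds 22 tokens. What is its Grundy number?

0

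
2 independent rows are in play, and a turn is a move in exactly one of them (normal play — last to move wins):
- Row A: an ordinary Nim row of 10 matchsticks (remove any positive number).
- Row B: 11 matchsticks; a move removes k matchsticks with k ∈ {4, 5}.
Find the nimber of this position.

Row A is a plain Nim row of size 10, so its Grundy value is 10.
Build the Grundy sequence for row B with g(k) = mex{g(k−s) : s ∈ {4, 5}, s ≤ k}:
g(0) = mex{} = 0
g(1) = mex{} = 0
g(2) = mex{} = 0
g(3) = mex{} = 0
g(4) = mex{0} = 1
g(5) = mex{0} = 1
g(6) = mex{0} = 1
g(7) = mex{0} = 1
g(8) = mex{0,1} = 2
g(9) = mex{1} = 0
g(10) = mex{1} = 0
g(11) = mex{1} = 0
So g(11) = 0.
The value of a disjunctive sum is the nim-sum of the parts.
Combined value = 10 ⊕ 0 = 10.

10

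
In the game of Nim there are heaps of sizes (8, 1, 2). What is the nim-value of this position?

Nim-sum: 8 ⊕ 1 ⊕ 2 = 11.

11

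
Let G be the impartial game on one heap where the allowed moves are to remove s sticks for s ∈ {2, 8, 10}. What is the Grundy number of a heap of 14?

3

Grundy values for subtraction set {2, 8, 10}:
k:     0  1  2  3  4  5  6  7  8  9 10 11 12 13 14
g(k):  0  0  1  1  0  0  1  1  2  2  3  3  2  2  3
So g(14) = 3.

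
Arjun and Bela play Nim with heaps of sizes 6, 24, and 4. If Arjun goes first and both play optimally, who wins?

Arjun wins

Compute the nim-sum pairwise:
6 ⊕ 24 = 30
30 ⊕ 4 = 26
The nim-sum is 26 ≠ 0, so this is an N-position: the player to move can win; Arjun has a winning move.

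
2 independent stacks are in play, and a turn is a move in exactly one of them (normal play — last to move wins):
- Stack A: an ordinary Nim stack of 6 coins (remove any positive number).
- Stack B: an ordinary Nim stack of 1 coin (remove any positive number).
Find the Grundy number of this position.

Stack A is a plain Nim stack of size 6, so its Grundy value is 6.
Stack B is a plain Nim stack of size 1, so its Grundy value is 1.
The value of a disjunctive sum is the nim-sum of the parts.
Combined value = 6 ⊕ 1 = 7.

7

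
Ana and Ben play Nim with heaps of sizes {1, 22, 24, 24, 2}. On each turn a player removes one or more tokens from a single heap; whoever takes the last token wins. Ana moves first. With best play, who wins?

Ana wins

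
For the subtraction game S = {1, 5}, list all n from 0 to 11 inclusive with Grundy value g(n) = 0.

0, 2, 4, 6, 8, 10

Grundy values for subtraction set {1, 5}:
k:     0  1  2  3  4  5  6  7  8  9 10 11
g(k):  0  1  0  1  0  1  0  1  0  1  0  1
The P-positions (g = 0) in 0..11 are 0, 2, 4, 6, 8, 10.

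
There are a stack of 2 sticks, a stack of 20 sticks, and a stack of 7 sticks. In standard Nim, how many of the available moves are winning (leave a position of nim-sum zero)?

1

Nim-sum: 2 ^ 20 ^ 7 = 17.
The overall nim-sum is X = 17. A stack of size p has a winning move iff p XOR X < p (reduce it to p XOR X).
  2: 2 XOR 17 = 19 ≥ 2 — no move.
  20: 20 XOR 17 = 5 < 20 — winning move (to 5).
  7: 7 XOR 17 = 22 ≥ 7 — no move.
That gives 1 winning move.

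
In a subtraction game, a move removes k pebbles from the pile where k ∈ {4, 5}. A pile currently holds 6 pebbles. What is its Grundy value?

1

Build the Grundy sequence with g(k) = mex{g(k−s) : s ∈ {4, 5}, s ≤ k}:
k:     0  1  2  3  4  5  6
g(k):  0  0  0  0  1  1  1
So g(6) = 1.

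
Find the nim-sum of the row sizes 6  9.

15

Nim-sum: 6 ^ 9 = 15.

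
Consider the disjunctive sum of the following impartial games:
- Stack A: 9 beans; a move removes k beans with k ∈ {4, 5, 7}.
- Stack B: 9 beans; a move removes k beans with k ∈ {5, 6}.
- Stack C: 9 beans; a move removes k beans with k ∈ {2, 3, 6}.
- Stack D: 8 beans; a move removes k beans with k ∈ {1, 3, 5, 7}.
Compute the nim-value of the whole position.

3

Grundy values for stack A (subtraction set {4, 5, 7}):
g(0) = mex{} = 0
g(1) = mex{} = 0
g(2) = mex{} = 0
g(3) = mex{} = 0
g(4) = mex{0} = 1
g(5) = mex{0} = 1
g(6) = mex{0} = 1
g(7) = mex{0} = 1
g(8) = mex{0,1} = 2
g(9) = mex{0,1} = 2
So g(9) = 2.
Build the Grundy sequence for stack B with g(k) = mex{g(k−s) : s ∈ {5, 6}, s ≤ k}:
g(0) = mex{} = 0
g(1) = mex{} = 0
g(2) = mex{} = 0
g(3) = mex{} = 0
g(4) = mex{} = 0
g(5) = mex{0} = 1
g(6) = mex{0} = 1
g(7) = mex{0} = 1
g(8) = mex{0} = 1
g(9) = mex{0} = 1
So g(9) = 1.
Grundy values for stack C (subtraction set {2, 3, 6}):
g(0) = mex{} = 0
g(1) = mex{} = 0
g(2) = mex{0} = 1
g(3) = mex{0} = 1
g(4) = mex{0,1} = 2
g(5) = mex{1} = 0
g(6) = mex{0,1,2} = 3
g(7) = mex{0,2} = 1
g(8) = mex{0,1,3} = 2
g(9) = mex{1,3} = 0
So g(9) = 0.
Grundy values for stack D (subtraction set {1, 3, 5, 7}):
g(0) = mex{} = 0
g(1) = mex{0} = 1
g(2) = mex{1} = 0
g(3) = mex{0} = 1
g(4) = mex{1} = 0
g(5) = mex{0} = 1
g(6) = mex{1} = 0
g(7) = mex{0} = 1
g(8) = mex{1} = 0
So g(8) = 0.
By the Sprague-Grundy theorem, the Grundy value of a sum of independent games is the XOR of the component values.
Combined value = 2 XOR 1 XOR 0 XOR 0 = 3.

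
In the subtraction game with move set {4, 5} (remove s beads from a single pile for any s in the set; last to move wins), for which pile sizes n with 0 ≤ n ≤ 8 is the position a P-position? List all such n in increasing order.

0, 1, 2, 3

Grundy values for subtraction set {4, 5}:
k:     0  1  2  3  4  5  6  7  8
g(k):  0  0  0  0  1  1  1  1  2
The P-positions (g = 0) in 0..8 are 0, 1, 2, 3.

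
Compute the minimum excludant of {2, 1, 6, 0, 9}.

3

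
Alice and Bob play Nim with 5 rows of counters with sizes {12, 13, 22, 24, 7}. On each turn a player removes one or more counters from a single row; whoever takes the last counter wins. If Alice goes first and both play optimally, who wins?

Alice wins

Compute the nim-sum pairwise:
12 ^ 13 = 1
1 ^ 22 = 23
23 ^ 24 = 15
15 ^ 7 = 8
The nim-sum is 8 ≠ 0, so this is an N-position: the player to move can win; Alice has a winning move.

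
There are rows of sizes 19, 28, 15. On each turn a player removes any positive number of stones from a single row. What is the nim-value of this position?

0

Nim-sum: 19 ^ 28 ^ 15 = 0.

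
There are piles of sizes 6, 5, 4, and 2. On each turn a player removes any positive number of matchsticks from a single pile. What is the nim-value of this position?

Compute the nim-sum pairwise:
6 ⊕ 5 = 3
3 ⊕ 4 = 7
7 ⊕ 2 = 5

5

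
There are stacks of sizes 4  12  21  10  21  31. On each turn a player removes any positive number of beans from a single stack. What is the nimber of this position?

29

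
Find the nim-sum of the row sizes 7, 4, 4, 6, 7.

6

Bitwise XOR of the heap sizes:
  111  (7)
  100  (4)
  100  (4)
  110  (6)
  111  (7)
  ---
  110  (6)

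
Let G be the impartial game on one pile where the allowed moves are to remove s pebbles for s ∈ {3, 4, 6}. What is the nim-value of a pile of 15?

Build the Grundy sequence with g(k) = mex{g(k−s) : s ∈ {3, 4, 6}, s ≤ k}:
k:     0  1  2  3  4  5  6  7  8  9 10 11 12 13 14 15
g(k):  0  0  0  1  1  1  2  2  2  0  0  0  1  1  1  2
So g(15) = 2.

2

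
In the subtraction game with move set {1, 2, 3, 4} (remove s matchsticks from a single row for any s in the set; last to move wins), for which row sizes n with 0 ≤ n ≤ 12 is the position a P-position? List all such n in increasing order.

0, 5, 10

Build the Grundy sequence with g(k) = mex{g(k−s) : s ∈ {1, 2, 3, 4}, s ≤ k}:
g(0) = mex{} = 0
g(1) = mex{0} = 1
g(2) = mex{0,1} = 2
g(3) = mex{0,1,2} = 3
g(4) = mex{0,1,2,3} = 4
g(5) = mex{1,2,3,4} = 0
g(6) = mex{0,2,3,4} = 1
g(7) = mex{0,1,3,4} = 2
g(8) = mex{0,1,2,4} = 3
g(9) = mex{0,1,2,3} = 4
g(10) = mex{1,2,3,4} = 0
g(11) = mex{0,2,3,4} = 1
g(12) = mex{0,1,3,4} = 2
The P-positions (g = 0) in 0..12 are 0, 5, 10.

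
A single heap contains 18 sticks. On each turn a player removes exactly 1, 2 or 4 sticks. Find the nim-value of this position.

0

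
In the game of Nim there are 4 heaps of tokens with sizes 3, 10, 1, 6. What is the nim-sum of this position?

14

In binary:
  0011  (3)
  1010  (10)
  0001  (1)
  0110  (6)
  ----
  1110  (14)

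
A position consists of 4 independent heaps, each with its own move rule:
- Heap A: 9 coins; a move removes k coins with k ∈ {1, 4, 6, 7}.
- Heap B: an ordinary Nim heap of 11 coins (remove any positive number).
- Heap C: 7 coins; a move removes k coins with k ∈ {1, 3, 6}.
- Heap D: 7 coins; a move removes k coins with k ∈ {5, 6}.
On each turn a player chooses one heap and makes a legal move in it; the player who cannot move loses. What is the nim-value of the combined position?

For heap A, compute g(0), g(1), … with moves {1, 4, 6, 7}:
g(0) = mex{} = 0
g(1) = mex{0} = 1
g(2) = mex{1} = 0
g(3) = mex{0} = 1
g(4) = mex{0,1} = 2
g(5) = mex{1,2} = 0
g(6) = mex{0} = 1
g(7) = mex{0,1} = 2
g(8) = mex{0,1,2} = 3
g(9) = mex{0,1,3} = 2
So g(9) = 2.
Heap B is a plain Nim heap of size 11, so its Grundy value is 11.
Build the Grundy sequence for heap C with g(k) = mex{g(k−s) : s ∈ {1, 3, 6}, s ≤ k}:
g(0) = mex{} = 0
g(1) = mex{0} = 1
g(2) = mex{1} = 0
g(3) = mex{0} = 1
g(4) = mex{1} = 0
g(5) = mex{0} = 1
g(6) = mex{0,1} = 2
g(7) = mex{0,1,2} = 3
So g(7) = 3.
Build the Grundy sequence for heap D with g(k) = mex{g(k−s) : s ∈ {5, 6}, s ≤ k}:
k:     0  1  2  3  4  5  6  7
g(k):  0  0  0  0  0  1  1  1
So g(7) = 1.
By the Sprague-Grundy theorem, the Grundy value of a sum of independent games is the XOR of the component values.
Combined value = 2 XOR 11 XOR 3 XOR 1 = 11.

11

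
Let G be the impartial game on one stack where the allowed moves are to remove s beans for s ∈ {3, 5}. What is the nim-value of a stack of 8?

0

Compute g(0), g(1), … for moves {3, 5}:
k:     0  1  2  3  4  5  6  7  8
g(k):  0  0  0  1  1  1  2  2  0
So g(8) = 0.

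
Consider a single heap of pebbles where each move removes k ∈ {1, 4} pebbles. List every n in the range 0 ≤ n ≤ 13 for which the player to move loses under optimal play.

0, 2, 5, 7, 10, 12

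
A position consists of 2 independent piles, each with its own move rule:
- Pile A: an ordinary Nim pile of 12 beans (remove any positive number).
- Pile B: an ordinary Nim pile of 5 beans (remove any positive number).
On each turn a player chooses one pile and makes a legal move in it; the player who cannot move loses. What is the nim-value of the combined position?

Pile A is a plain Nim pile of size 12, so its Grundy value is 12.
Pile B is a plain Nim pile of size 5, so its Grundy value is 5.
The value of a disjunctive sum is the nim-sum of the parts.
Combined value = 12 ⊕ 5 = 9.

9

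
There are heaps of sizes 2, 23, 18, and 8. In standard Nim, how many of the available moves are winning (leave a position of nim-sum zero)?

1

Compute the nim-sum pairwise:
2 XOR 23 = 21
21 XOR 18 = 7
7 XOR 8 = 15
The overall nim-sum is X = 15. A heap of size p has a winning move iff p XOR X < p (reduce it to p XOR X).
  2: 2 XOR 15 = 13 ≥ 2 — no move.
  23: 23 XOR 15 = 24 ≥ 23 — no move.
  18: 18 XOR 15 = 29 ≥ 18 — no move.
  8: 8 XOR 15 = 7 < 8 — winning move (to 7).
That gives 1 winning move.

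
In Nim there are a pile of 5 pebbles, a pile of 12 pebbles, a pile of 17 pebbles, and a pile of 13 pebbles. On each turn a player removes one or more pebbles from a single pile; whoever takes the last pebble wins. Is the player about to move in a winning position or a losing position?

Write each in binary and XOR column by column:
  00101  (5)
  01100  (12)
  10001  (17)
  01101  (13)
  -----
  10101  (21)
The nim-sum is 21 ≠ 0, so this is an N-position: the player to move can win.

Winning position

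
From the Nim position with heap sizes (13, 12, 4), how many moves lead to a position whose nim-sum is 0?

3

Compute the nim-sum pairwise:
13 ⊕ 12 = 1
1 ⊕ 4 = 5
The overall nim-sum is X = 5. A heap of size p has a winning move iff p XOR X < p (reduce it to p XOR X).
  13: 13 XOR 5 = 8 < 13 — winning move (to 8).
  12: 12 XOR 5 = 9 < 12 — winning move (to 9).
  4: 4 XOR 5 = 1 < 4 — winning move (to 1).
That gives 3 winning moves.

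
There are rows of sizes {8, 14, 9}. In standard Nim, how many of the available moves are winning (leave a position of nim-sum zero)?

Nim-sum: 8 ^ 14 ^ 9 = 15.
The overall nim-sum is X = 15. A row of size p has a winning move iff p XOR X < p (reduce it to p XOR X).
  8: 8 XOR 15 = 7 < 8 — winning move (to 7).
  14: 14 XOR 15 = 1 < 14 — winning move (to 1).
  9: 9 XOR 15 = 6 < 9 — winning move (to 6).
That gives 3 winning moves.

3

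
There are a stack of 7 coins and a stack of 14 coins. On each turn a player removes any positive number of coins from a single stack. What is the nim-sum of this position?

9

Nim-sum: 7 ^ 14 = 9.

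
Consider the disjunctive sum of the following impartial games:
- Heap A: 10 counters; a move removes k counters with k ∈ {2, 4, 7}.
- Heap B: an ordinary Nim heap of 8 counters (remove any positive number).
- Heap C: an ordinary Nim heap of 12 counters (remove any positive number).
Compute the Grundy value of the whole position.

6

Build the Grundy sequence for heap A with g(k) = mex{g(k−s) : s ∈ {2, 4, 7}, s ≤ k}:
k:     0  1  2  3  4  5  6  7  8  9 10
g(k):  0  0  1  1  2  2  0  3  1  0  2
So g(10) = 2.
Heap B is a plain Nim heap of size 8, so its Grundy value is 8.
Heap C is a plain Nim heap of size 12, so its Grundy value is 12.
By the Sprague-Grundy theorem, the Grundy value of a sum of independent games is the XOR of the component values.
Combined value = 2 ⊕ 8 ⊕ 12 = 6.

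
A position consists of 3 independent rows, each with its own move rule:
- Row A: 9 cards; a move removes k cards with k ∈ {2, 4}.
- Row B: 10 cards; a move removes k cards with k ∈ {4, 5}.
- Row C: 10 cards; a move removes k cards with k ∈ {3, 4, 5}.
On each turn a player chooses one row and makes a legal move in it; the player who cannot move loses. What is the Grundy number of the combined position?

Build the Grundy sequence for row A with g(k) = mex{g(k−s) : s ∈ {2, 4}, s ≤ k}:
g(0) = mex{} = 0
g(1) = mex{} = 0
g(2) = mex{0} = 1
g(3) = mex{0} = 1
g(4) = mex{0,1} = 2
g(5) = mex{0,1} = 2
g(6) = mex{1,2} = 0
g(7) = mex{1,2} = 0
g(8) = mex{0,2} = 1
g(9) = mex{0,2} = 1
So g(9) = 1.
Grundy values for row B (subtraction set {4, 5}):
g(0) = mex{} = 0
g(1) = mex{} = 0
g(2) = mex{} = 0
g(3) = mex{} = 0
g(4) = mex{0} = 1
g(5) = mex{0} = 1
g(6) = mex{0} = 1
g(7) = mex{0} = 1
g(8) = mex{0,1} = 2
g(9) = mex{1} = 0
g(10) = mex{1} = 0
So g(10) = 0.
Build the Grundy sequence for row C with g(k) = mex{g(k−s) : s ∈ {3, 4, 5}, s ≤ k}:
k:     0  1  2  3  4  5  6  7  8  9 10
g(k):  0  0  0  1  1  1  2  2  0  0  0
So g(10) = 0.
The value of a disjunctive sum is the nim-sum of the parts.
Combined value = 1 ⊕ 0 ⊕ 0 = 1.

1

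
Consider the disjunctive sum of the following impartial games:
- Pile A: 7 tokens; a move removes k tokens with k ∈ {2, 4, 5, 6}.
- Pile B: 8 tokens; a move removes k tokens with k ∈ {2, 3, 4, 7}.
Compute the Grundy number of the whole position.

2

Build the Grundy sequence for pile A with g(k) = mex{g(k−s) : s ∈ {2, 4, 5, 6}, s ≤ k}:
k:     0  1  2  3  4  5  6  7
g(k):  0  0  1  1  2  2  3  3
So g(7) = 3.
Grundy values for pile B (subtraction set {2, 3, 4, 7}):
g(0) = mex{} = 0
g(1) = mex{} = 0
g(2) = mex{0} = 1
g(3) = mex{0} = 1
g(4) = mex{0,1} = 2
g(5) = mex{0,1} = 2
g(6) = mex{1,2} = 0
g(7) = mex{0,1,2} = 3
g(8) = mex{0,2} = 1
So g(8) = 1.
By the Sprague-Grundy theorem, the Grundy value of a sum of independent games is the XOR of the component values.
Combined value = 3 XOR 1 = 2.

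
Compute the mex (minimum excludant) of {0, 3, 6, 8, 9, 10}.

1

0 is in the set but 1 is not, so the mex is 1.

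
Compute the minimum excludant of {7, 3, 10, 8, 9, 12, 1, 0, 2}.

The values 0, 1, 2, 3 are all present; 4 is the first non-negative integer missing from the set.

4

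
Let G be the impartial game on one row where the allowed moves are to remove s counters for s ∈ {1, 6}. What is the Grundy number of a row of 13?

2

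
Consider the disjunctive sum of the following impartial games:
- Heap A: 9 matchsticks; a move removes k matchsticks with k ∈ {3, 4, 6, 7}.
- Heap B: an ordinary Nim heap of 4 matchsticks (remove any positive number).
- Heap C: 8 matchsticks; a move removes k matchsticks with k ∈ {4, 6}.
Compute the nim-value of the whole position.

Grundy values for heap A (subtraction set {3, 4, 6, 7}):
g(0) = mex{} = 0
g(1) = mex{} = 0
g(2) = mex{} = 0
g(3) = mex{0} = 1
g(4) = mex{0} = 1
g(5) = mex{0} = 1
g(6) = mex{0,1} = 2
g(7) = mex{0,1} = 2
g(8) = mex{0,1} = 2
g(9) = mex{0,1,2} = 3
So g(9) = 3.
Heap B is a plain Nim heap of size 4, so its Grundy value is 4.
Grundy values for heap C (subtraction set {4, 6}):
k:     0  1  2  3  4  5  6  7  8
g(k):  0  0  0  0  1  1  1  1  2
So g(8) = 2.
By the Sprague-Grundy theorem, the Grundy value of a sum of independent games is the XOR of the component values.
Combined value = 3 XOR 4 XOR 2 = 5.

5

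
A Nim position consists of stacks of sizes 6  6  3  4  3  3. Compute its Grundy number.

7

Write each in binary and XOR column by column:
  110  (6)
  110  (6)
  011  (3)
  100  (4)
  011  (3)
  011  (3)
  ---
  111  (7)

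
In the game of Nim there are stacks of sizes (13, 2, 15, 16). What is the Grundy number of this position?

16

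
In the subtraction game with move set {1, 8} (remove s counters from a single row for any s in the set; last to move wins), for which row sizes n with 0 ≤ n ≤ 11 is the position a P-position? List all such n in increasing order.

Grundy values for subtraction set {1, 8}:
g(0) = mex{} = 0
g(1) = mex{0} = 1
g(2) = mex{1} = 0
g(3) = mex{0} = 1
g(4) = mex{1} = 0
g(5) = mex{0} = 1
g(6) = mex{1} = 0
g(7) = mex{0} = 1
g(8) = mex{0,1} = 2
g(9) = mex{1,2} = 0
g(10) = mex{0} = 1
g(11) = mex{1} = 0
The P-positions (g = 0) in 0..11 are 0, 2, 4, 6, 9, 11.

0, 2, 4, 6, 9, 11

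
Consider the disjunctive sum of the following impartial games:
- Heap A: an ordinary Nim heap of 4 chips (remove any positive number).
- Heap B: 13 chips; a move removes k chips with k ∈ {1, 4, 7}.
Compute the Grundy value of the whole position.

Heap A is a plain Nim heap of size 4, so its Grundy value is 4.
Grundy values for heap B (subtraction set {1, 4, 7}):
g(0) = mex{} = 0
g(1) = mex{0} = 1
g(2) = mex{1} = 0
g(3) = mex{0} = 1
g(4) = mex{0,1} = 2
g(5) = mex{1,2} = 0
g(6) = mex{0} = 1
g(7) = mex{0,1} = 2
g(8) = mex{1,2} = 0
g(9) = mex{0} = 1
g(10) = mex{1} = 0
g(11) = mex{0,2} = 1
g(12) = mex{0,1} = 2
g(13) = mex{1,2} = 0
So g(13) = 0.
The value of a disjunctive sum is the nim-sum of the parts.
Combined value = 4 ⊕ 0 = 4.

4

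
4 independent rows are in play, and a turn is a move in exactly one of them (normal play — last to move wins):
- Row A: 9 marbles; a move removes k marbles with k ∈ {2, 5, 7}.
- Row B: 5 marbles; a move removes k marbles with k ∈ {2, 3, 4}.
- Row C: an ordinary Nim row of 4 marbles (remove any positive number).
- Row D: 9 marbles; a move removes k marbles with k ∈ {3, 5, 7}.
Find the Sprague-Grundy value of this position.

7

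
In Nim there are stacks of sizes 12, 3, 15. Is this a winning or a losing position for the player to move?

Compute the nim-sum pairwise:
12 ⊕ 3 = 15
15 ⊕ 15 = 0
The nim-sum is 0, so this is a P-position: the player to move is in a losing position under optimal play.

Losing position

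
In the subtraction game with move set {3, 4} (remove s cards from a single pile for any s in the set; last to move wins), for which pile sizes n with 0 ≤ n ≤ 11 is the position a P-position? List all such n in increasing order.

0, 1, 2, 7, 8, 9

Grundy values for subtraction set {3, 4}:
g(0) = mex{} = 0
g(1) = mex{} = 0
g(2) = mex{} = 0
g(3) = mex{0} = 1
g(4) = mex{0} = 1
g(5) = mex{0} = 1
g(6) = mex{0,1} = 2
g(7) = mex{1} = 0
g(8) = mex{1} = 0
g(9) = mex{1,2} = 0
g(10) = mex{0,2} = 1
g(11) = mex{0} = 1
The P-positions (g = 0) in 0..11 are 0, 1, 2, 7, 8, 9.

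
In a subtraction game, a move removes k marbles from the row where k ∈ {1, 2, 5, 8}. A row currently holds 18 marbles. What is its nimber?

Grundy values for subtraction set {1, 2, 5, 8}:
k:     0  1  2  3  4  5  6  7  8  9 10 11 12 13 14 15 16 17 18
g(k):  0  1  2  0  1  2  0  1  2  0  1  2  0  1  2  0  1  2  0
So g(18) = 0.

0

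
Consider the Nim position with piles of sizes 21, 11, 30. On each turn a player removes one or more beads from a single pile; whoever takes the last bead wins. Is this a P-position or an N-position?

P-position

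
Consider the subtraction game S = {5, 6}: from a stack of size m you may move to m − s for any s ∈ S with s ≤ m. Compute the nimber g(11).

0

Build the Grundy sequence with g(k) = mex{g(k−s) : s ∈ {5, 6}, s ≤ k}:
k:     0  1  2  3  4  5  6  7  8  9 10 11
g(k):  0  0  0  0  0  1  1  1  1  1  2  0
So g(11) = 0.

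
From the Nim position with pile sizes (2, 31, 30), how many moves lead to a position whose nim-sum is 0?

Compute the nim-sum pairwise:
2 ^ 31 = 29
29 ^ 30 = 3
The overall nim-sum is X = 3. A pile of size p has a winning move iff p XOR X < p (reduce it to p XOR X).
  2: 2 XOR 3 = 1 < 2 — winning move (to 1).
  31: 31 XOR 3 = 28 < 31 — winning move (to 28).
  30: 30 XOR 3 = 29 < 30 — winning move (to 29).
That gives 3 winning moves.

3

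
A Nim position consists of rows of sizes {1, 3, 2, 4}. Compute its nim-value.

Compute the nim-sum pairwise:
1 ^ 3 = 2
2 ^ 2 = 0
0 ^ 4 = 4

4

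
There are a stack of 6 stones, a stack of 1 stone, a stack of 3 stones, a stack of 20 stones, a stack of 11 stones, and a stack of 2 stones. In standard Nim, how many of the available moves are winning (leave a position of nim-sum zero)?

In binary:
  00110  (6)
  00001  (1)
  00011  (3)
  10100  (20)
  01011  (11)
  00010  (2)
  -----
  11001  (25)
The overall nim-sum is X = 25. A stack of size p has a winning move iff p XOR X < p (reduce it to p XOR X).
  6: 6 XOR 25 = 31 ≥ 6 — no move.
  1: 1 XOR 25 = 24 ≥ 1 — no move.
  3: 3 XOR 25 = 26 ≥ 3 — no move.
  20: 20 XOR 25 = 13 < 20 — winning move (to 13).
  11: 11 XOR 25 = 18 ≥ 11 — no move.
  2: 2 XOR 25 = 27 ≥ 2 — no move.
That gives 1 winning move.

1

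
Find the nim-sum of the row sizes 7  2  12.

9

Nim-sum: 7 XOR 2 XOR 12 = 9.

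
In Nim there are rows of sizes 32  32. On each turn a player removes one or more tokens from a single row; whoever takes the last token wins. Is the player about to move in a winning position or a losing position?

In binary:
  100000  (32)
  100000  (32)
  ------
  000000  (0)
The nim-sum is 0, so this is a P-position: the player to move is in a losing position under optimal play.

Losing position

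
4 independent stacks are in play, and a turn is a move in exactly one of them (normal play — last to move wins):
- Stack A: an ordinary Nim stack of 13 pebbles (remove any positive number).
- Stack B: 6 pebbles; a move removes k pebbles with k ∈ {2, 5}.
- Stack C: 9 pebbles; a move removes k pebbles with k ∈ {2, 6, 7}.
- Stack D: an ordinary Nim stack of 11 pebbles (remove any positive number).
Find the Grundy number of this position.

7

Stack A is a plain Nim stack of size 13, so its Grundy value is 13.
Build the Grundy sequence for stack B with g(k) = mex{g(k−s) : s ∈ {2, 5}, s ≤ k}:
g(0) = mex{} = 0
g(1) = mex{} = 0
g(2) = mex{0} = 1
g(3) = mex{0} = 1
g(4) = mex{1} = 0
g(5) = mex{0,1} = 2
g(6) = mex{0} = 1
So g(6) = 1.
Build the Grundy sequence for stack C with g(k) = mex{g(k−s) : s ∈ {2, 6, 7}, s ≤ k}:
g(0) = mex{} = 0
g(1) = mex{} = 0
g(2) = mex{0} = 1
g(3) = mex{0} = 1
g(4) = mex{1} = 0
g(5) = mex{1} = 0
g(6) = mex{0} = 1
g(7) = mex{0} = 1
g(8) = mex{0,1} = 2
g(9) = mex{1} = 0
So g(9) = 0.
Stack D is a plain Nim stack of size 11, so its Grundy value is 11.
By the Sprague-Grundy theorem, the Grundy value of a sum of independent games is the XOR of the component values.
Combined value = 13 XOR 1 XOR 0 XOR 11 = 7.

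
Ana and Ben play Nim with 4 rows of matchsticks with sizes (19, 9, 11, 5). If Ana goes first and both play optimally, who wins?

Ana wins

Write each in binary and XOR column by column:
  10011  (19)
  01001  (9)
  01011  (11)
  00101  (5)
  -----
  10100  (20)
The nim-sum is 20 ≠ 0, so this is an N-position: the player to move can win; Ana has a winning move.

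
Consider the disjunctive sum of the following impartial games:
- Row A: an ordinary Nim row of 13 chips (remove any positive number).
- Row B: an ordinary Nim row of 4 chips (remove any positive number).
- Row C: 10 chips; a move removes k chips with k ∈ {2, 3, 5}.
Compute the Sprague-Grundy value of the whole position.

Row A is a plain Nim row of size 13, so its Grundy value is 13.
Row B is a plain Nim row of size 4, so its Grundy value is 4.
For row C, compute g(0), g(1), … with moves {2, 3, 5}:
k:     0  1  2  3  4  5  6  7  8  9 10
g(k):  0  0  1  1  2  2  3  0  0  1  1
So g(10) = 1.
The value of a disjunctive sum is the nim-sum of the parts.
Combined value = 13 ⊕ 4 ⊕ 1 = 8.

8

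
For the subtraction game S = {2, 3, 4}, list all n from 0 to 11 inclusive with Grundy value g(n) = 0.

0, 1, 6, 7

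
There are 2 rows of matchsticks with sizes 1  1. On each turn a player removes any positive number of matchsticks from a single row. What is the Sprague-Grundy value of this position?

Bitwise XOR of the heap sizes:
  1  (1)
  1  (1)
  -
  0  (0)

0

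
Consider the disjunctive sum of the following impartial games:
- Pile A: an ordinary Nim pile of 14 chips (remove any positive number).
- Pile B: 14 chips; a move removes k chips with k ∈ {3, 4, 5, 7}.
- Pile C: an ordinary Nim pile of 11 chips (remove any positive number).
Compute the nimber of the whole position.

4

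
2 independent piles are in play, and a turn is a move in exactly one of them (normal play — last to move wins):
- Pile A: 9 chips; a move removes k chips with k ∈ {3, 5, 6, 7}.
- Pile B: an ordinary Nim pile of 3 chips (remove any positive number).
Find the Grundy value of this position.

0

Grundy values for pile A (subtraction set {3, 5, 6, 7}):
g(0) = mex{} = 0
g(1) = mex{} = 0
g(2) = mex{} = 0
g(3) = mex{0} = 1
g(4) = mex{0} = 1
g(5) = mex{0} = 1
g(6) = mex{0,1} = 2
g(7) = mex{0,1} = 2
g(8) = mex{0,1} = 2
g(9) = mex{0,1,2} = 3
So g(9) = 3.
Pile B is a plain Nim pile of size 3, so its Grundy value is 3.
The value of a disjunctive sum is the nim-sum of the parts.
Combined value = 3 XOR 3 = 0.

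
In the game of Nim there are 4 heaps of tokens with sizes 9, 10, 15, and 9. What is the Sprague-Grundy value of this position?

Compute the nim-sum pairwise:
9 ^ 10 = 3
3 ^ 15 = 12
12 ^ 9 = 5

5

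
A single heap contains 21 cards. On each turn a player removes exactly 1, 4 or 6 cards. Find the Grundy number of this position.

1

Build the Grundy sequence with g(k) = mex{g(k−s) : s ∈ {1, 4, 6}, s ≤ k}:
k:     0  1  2  3  4  5  6  7  8  9 10 11 12 13 14 15 16 17 18 19 20 21
g(k):  0  1  0  1  2  0  1  0  1  2  0  1  0  1  2  0  1  0  1  2  0  1
So g(21) = 1.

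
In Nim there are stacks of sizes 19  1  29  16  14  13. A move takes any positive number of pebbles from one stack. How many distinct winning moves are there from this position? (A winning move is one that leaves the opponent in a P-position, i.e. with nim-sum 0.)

Compute the nim-sum pairwise:
19 ^ 1 = 18
18 ^ 29 = 15
15 ^ 16 = 31
31 ^ 14 = 17
17 ^ 13 = 28
The overall nim-sum is X = 28. A stack of size p has a winning move iff p XOR X < p (reduce it to p XOR X).
  19: 19 XOR 28 = 15 < 19 — winning move (to 15).
  1: 1 XOR 28 = 29 ≥ 1 — no move.
  29: 29 XOR 28 = 1 < 29 — winning move (to 1).
  16: 16 XOR 28 = 12 < 16 — winning move (to 12).
  14: 14 XOR 28 = 18 ≥ 14 — no move.
  13: 13 XOR 28 = 17 ≥ 13 — no move.
That gives 3 winning moves.

3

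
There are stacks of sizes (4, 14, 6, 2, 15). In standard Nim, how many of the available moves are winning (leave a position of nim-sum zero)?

Bitwise XOR of the heap sizes:
  0100  (4)
  1110  (14)
  0110  (6)
  0010  (2)
  1111  (15)
  ----
  0001  (1)
The overall nim-sum is X = 1. A stack of size p has a winning move iff p XOR X < p (reduce it to p XOR X).
  4: 4 XOR 1 = 5 ≥ 4 — no move.
  14: 14 XOR 1 = 15 ≥ 14 — no move.
  6: 6 XOR 1 = 7 ≥ 6 — no move.
  2: 2 XOR 1 = 3 ≥ 2 — no move.
  15: 15 XOR 1 = 14 < 15 — winning move (to 14).
That gives 1 winning move.

1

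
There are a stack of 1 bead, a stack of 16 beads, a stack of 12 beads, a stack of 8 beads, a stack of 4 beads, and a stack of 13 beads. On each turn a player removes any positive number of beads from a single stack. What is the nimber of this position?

Compute the nim-sum pairwise:
1 ⊕ 16 = 17
17 ⊕ 12 = 29
29 ⊕ 8 = 21
21 ⊕ 4 = 17
17 ⊕ 13 = 28

28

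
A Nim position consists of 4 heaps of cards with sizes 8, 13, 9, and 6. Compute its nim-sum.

Nim-sum: 8 ^ 13 ^ 9 ^ 6 = 10.

10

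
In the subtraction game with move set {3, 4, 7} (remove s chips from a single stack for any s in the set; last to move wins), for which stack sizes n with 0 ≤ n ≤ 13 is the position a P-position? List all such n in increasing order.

0, 1, 2, 10, 11, 12

Build the Grundy sequence with g(k) = mex{g(k−s) : s ∈ {3, 4, 7}, s ≤ k}:
k:     0  1  2  3  4  5  6  7  8  9 10 11 12 13
g(k):  0  0  0  1  1  1  2  2  2  3  0  0  0  1
The P-positions (g = 0) in 0..13 are 0, 1, 2, 10, 11, 12.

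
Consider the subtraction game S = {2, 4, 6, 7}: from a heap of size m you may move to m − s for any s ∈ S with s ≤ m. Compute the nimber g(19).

0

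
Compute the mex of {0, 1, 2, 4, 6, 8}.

3

The values 0, 1, 2 are all present; 3 is the first non-negative integer missing from the set.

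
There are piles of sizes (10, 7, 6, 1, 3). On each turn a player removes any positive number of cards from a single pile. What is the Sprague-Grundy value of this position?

9

Nim-sum: 10 ^ 7 ^ 6 ^ 1 ^ 3 = 9.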